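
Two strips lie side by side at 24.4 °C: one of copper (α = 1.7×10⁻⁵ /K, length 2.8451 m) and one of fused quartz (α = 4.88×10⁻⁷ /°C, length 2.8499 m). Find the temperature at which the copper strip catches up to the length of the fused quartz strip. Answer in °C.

L₁(1 + α₁ΔT) = L₂(1 + α₂ΔT) ⇒ ΔT = (L₂ − L₁)/(α₁L₁ − α₂L₂)
L₂ − L₁ = 2.8499 − 2.8451 = 4.80×10⁻³ m
α₁L₁ − α₂L₂ = 1.7×10⁻⁵×2.8451 − 4.88×10⁻⁷×2.8499 = 4.69759488×10⁻⁵ m/K
ΔT = 4.80×10⁻³ / 4.69759488×10⁻⁵ = 102.180 K
T = 24.4 + 102.180 = 126.580 °C

T = 126.6 °C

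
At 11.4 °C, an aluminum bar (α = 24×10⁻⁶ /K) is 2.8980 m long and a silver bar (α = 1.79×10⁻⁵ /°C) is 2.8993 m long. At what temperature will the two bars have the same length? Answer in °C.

T = 85.04 °C

Equal length when α₁L₁ΔT − α₂L₂ΔT = L₂ − L₁ = 1.30×10⁻³ m
α₁L₁ = 6.9552×10⁻⁵, α₂L₂ = 5.189747×10⁻⁵ → Δ(αL) = 1.765453×10⁻⁵ m/K
ΔT = 1.30×10⁻³ / 1.765453×10⁻⁵ = 73.6355 K, so T = 11.4 + 73.6355 = 85.0355 °C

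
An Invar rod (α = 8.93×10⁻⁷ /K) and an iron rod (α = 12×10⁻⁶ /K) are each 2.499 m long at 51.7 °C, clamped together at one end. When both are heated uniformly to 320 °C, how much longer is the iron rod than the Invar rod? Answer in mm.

7.45 mm

ΔT = 268.3 K
Invar: ΔL = 8.93×10⁻⁷ × 2.499 m × 268.3 = 5.9874×10⁻⁴ m = 0.59874 mm
iron: ΔL = 12×10⁻⁶ × 2.499 m × 268.3 = 8.0458×10⁻³ m = 8.0458 mm
difference = 8.0458 − 0.59874 = 7.44706 mm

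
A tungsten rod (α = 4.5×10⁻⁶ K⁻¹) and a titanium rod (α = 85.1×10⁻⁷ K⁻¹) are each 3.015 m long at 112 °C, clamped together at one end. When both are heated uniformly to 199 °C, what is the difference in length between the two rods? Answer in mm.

1.05 mm

ΔT = 87 K
tungsten: ΔL = 4.5×10⁻⁶ × 3.015 m × 87 = 1.1804×10⁻³ m = 1.1804 mm
titanium: ΔL = 85.1×10⁻⁷ × 3.015 m × 87 = 2.2322×10⁻³ m = 2.2322 mm
difference = 2.2322 − 1.1804 = 1.0518 mm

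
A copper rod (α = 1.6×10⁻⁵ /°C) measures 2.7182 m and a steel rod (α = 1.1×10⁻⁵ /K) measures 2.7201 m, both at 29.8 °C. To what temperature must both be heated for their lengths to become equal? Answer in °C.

T = 169.8 °C

L₁(1 + α₁ΔT) = L₂(1 + α₂ΔT) ⇒ ΔT = (L₂ − L₁)/(α₁L₁ − α₂L₂)
L₂ − L₁ = 2.7201 − 2.7182 = 1.90×10⁻³ m
α₁L₁ − α₂L₂ = 1.6×10⁻⁵×2.7182 − 1.1×10⁻⁵×2.7201 = 1.35701×10⁻⁵ m/K
ΔT = 1.90×10⁻³ / 1.35701×10⁻⁵ = 140.014 K
T = 29.8 + 140.014 = 169.814 °C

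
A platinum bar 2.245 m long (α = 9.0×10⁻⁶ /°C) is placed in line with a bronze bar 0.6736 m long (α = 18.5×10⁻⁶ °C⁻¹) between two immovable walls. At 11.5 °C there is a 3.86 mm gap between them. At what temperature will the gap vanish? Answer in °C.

T = 130 °C

Gap closes when ΔL₁ + ΔL₂ = 3.86 mm = 3.86×10⁻³ m
(α₁L₁ + α₂L₂)ΔT = g
α₁L₁ + α₂L₂ = 9.0×10⁻⁶×2.245 + 18.5×10⁻⁶×0.6736 = 3.26666×10⁻⁵ m/K
ΔT = 3.86×10⁻³ / 3.26666×10⁻⁵ = 118.16 K
T = 11.5 + 118.16 = 129.66 °C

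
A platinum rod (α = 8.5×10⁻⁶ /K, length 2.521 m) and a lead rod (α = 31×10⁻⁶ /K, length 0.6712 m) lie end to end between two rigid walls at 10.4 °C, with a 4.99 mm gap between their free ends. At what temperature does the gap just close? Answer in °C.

Gap closes when ΔL₁ + ΔL₂ = 4.99 mm = 4.99×10⁻³ m
(α₁L₁ + α₂L₂)ΔT = g
α₁L₁ + α₂L₂ = 8.5×10⁻⁶×2.521 + 31×10⁻⁶×0.6712 = 4.22357×10⁻⁵ m/K
ΔT = 4.99×10⁻³ / 4.22357×10⁻⁵ = 118.15 K
T = 10.4 + 118.15 = 128.55 °C

T = 129 °C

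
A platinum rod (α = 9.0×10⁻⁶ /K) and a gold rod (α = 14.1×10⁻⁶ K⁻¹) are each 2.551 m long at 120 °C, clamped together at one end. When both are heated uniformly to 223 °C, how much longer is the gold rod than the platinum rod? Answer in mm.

ΔT = 103 K
platinum: ΔL = 9.0×10⁻⁶ × 2.551 m × 103 = 2.3648×10⁻³ m = 2.3648 mm
gold: ΔL = 14.1×10⁻⁶ × 2.551 m × 103 = 3.7048×10⁻³ m = 3.7048 mm
difference = 3.7048 − 2.3648 = 1.3400 mm

1.34 mm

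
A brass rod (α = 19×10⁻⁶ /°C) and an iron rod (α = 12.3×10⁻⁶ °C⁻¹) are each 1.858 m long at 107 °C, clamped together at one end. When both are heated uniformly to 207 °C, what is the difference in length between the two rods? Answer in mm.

ΔT = 100 K
brass: ΔL = 19×10⁻⁶ × 1.858 m × 100 = 3.5302×10⁻³ m = 3.5302 mm
iron: ΔL = 12.3×10⁻⁶ × 1.858 m × 100 = 2.2853×10⁻³ m = 2.2853 mm
difference = 3.5302 − 2.2853 = 1.2449 mm

1.24 mm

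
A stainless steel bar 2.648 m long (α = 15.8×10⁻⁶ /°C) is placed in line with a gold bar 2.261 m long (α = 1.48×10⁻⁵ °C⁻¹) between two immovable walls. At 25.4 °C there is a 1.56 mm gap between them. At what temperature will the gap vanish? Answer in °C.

Gap closes when ΔL₁ + ΔL₂ = 1.56 mm = 1.56×10⁻³ m
(α₁L₁ + α₂L₂)ΔT = g
α₁L₁ + α₂L₂ = 15.8×10⁻⁶×2.648 + 1.48×10⁻⁵×2.261 = 7.53012×10⁻⁵ m/K
ΔT = 1.56×10⁻³ / 7.53012×10⁻⁵ = 20.717 K
T = 25.4 + 20.717 = 46.117 °C

T = 46.1 °C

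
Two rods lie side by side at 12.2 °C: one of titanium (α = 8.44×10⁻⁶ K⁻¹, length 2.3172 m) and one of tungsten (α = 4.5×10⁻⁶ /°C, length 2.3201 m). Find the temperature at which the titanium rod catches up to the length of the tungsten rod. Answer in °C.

Equal length when α₁L₁ΔT − α₂L₂ΔT = L₂ − L₁ = 2.90×10⁻³ m
α₁L₁ = 1.9557168×10⁻⁵, α₂L₂ = 1.044045×10⁻⁵ → Δ(αL) = 9.116718×10⁻⁶ m/K
ΔT = 2.90×10⁻³ / 9.116718×10⁻⁶ = 318.097 K, so T = 12.2 + 318.097 = 330.297 °C

T = 330.3 °C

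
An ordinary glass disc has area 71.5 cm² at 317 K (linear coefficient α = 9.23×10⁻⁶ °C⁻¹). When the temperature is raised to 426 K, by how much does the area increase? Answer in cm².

Area coefficient ≈ 2α; |ΔT| = 109 K
ΔA = 2αA₀ΔT = 2(9.23×10⁻⁶)(71.5)(109) = 0.144 cm²

ΔA = 0.144 cm²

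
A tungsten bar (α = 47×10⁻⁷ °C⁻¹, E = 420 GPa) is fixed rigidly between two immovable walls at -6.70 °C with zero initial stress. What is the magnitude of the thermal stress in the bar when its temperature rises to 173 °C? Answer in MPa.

Fully constrained: the free strain ε = αΔT is blocked, so σ = Eε = EαΔT.
|ΔT| = 179.70 K
σ = 420×10⁹ × 47×10⁻⁷ × 179.70 = 3.55×10⁸ Pa

σ = 355 MPa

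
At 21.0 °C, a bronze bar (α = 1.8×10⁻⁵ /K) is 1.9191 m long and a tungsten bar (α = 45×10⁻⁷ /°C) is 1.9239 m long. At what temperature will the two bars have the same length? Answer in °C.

L₁(1 + α₁ΔT) = L₂(1 + α₂ΔT) ⇒ ΔT = (L₂ − L₁)/(α₁L₁ − α₂L₂)
L₂ − L₁ = 1.9239 − 1.9191 = 4.80×10⁻³ m
α₁L₁ − α₂L₂ = 1.8×10⁻⁵×1.9191 − 45×10⁻⁷×1.9239 = 2.588625×10⁻⁵ m/K
ΔT = 4.80×10⁻³ / 2.588625×10⁻⁵ = 185.427 K
T = 21.0 + 185.427 = 206.427 °C

T = 206.4 °C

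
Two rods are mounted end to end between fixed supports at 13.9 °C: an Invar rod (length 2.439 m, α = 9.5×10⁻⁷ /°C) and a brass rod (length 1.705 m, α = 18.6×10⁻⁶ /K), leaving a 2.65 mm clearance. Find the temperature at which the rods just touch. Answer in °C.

T = 91.8 °C

α₁L₁ = 2.31705×10⁻⁶ m/K, α₂L₂ = 3.1713×10⁻⁵ m/K → total 3.403005×10⁻⁵ m/K
ΔT = g/(α₁L₁+α₂L₂) = 2.65×10⁻³ / 3.403005×10⁻⁵ = 77.872 K
T = 13.9 + 77.872 = 91.772 °C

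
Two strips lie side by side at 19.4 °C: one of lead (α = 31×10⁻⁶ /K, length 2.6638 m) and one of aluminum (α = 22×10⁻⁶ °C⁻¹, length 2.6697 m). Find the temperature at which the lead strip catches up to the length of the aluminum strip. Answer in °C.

L₁(1 + α₁ΔT) = L₂(1 + α₂ΔT) ⇒ ΔT = (L₂ − L₁)/(α₁L₁ − α₂L₂)
L₂ − L₁ = 2.6697 − 2.6638 = 5.90×10⁻³ m
α₁L₁ − α₂L₂ = 31×10⁻⁶×2.6638 − 22×10⁻⁶×2.6697 = 2.38444×10⁻⁵ m/K
ΔT = 5.90×10⁻³ / 2.38444×10⁻⁵ = 247.438 K
T = 19.4 + 247.438 = 266.838 °C

T = 266.8 °C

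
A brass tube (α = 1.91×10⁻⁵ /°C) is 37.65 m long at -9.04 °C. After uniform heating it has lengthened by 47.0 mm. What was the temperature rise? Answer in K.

ΔL = αL₀ΔT ⇒ ΔT = ΔL / (αL₀)
ΔT = 47.0×10⁻³ m / (1.91×10⁻⁵ × 37.65 m) = 65.358 K

ΔT = 65.4 K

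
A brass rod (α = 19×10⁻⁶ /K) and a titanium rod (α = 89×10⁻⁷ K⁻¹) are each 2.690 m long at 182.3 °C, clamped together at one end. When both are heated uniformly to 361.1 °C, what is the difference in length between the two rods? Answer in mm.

ΔT = 178.8 K
brass: ΔL = 19×10⁻⁶ × 2.690 m × 178.8 = 9.1385×10⁻³ m = 9.1385 mm
titanium: ΔL = 89×10⁻⁷ × 2.690 m × 178.8 = 4.2807×10⁻³ m = 4.2807 mm
difference = 9.1385 − 4.2807 = 4.8578 mm

4.86 mm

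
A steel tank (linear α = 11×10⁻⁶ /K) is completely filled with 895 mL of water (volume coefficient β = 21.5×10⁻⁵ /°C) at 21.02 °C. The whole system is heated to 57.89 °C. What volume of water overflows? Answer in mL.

The tank also expands: β_container ≈ 3α = 3.3×10⁻⁵ /K
Net overflow = V₀(β_liq − 3α_cont)ΔT
β − 3α = 2.15×10⁻⁴ − 3.3×10⁻⁵ = 1.82×10⁻⁴ /K; ΔT = 36.87 K
ΔV = 895 × 1.82×10⁻⁴ × 36.87 = 6.01 mL

6.01 mL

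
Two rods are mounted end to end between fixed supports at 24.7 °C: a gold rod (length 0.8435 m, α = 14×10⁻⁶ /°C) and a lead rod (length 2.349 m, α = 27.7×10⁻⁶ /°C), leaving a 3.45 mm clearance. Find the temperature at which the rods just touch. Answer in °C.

Gap closes when ΔL₁ + ΔL₂ = 3.45 mm = 3.45×10⁻³ m
(α₁L₁ + α₂L₂)ΔT = g
α₁L₁ + α₂L₂ = 14×10⁻⁶×0.8435 + 27.7×10⁻⁶×2.349 = 7.68763×10⁻⁵ m/K
ΔT = 3.45×10⁻³ / 7.68763×10⁻⁵ = 44.877 K
T = 24.7 + 44.877 = 69.577 °C

T = 69.6 °C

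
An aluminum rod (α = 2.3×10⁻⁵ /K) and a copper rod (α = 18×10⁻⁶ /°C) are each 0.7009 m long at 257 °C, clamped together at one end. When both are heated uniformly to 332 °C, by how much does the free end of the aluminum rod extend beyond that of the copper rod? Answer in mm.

ΔT = 75 K
aluminum: ΔL = 2.3×10⁻⁵ × 0.7009 m × 75 = 1.2091×10⁻³ m = 1.2091 mm
copper: ΔL = 18×10⁻⁶ × 0.7009 m × 75 = 9.4621×10⁻⁴ m = 0.94621 mm
difference = 1.2091 − 0.94621 = 0.26289 mm

0.263 mm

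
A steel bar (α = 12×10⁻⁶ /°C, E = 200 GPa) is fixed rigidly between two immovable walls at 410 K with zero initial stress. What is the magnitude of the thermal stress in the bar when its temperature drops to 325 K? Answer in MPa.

Fully constrained: the free strain ε = αΔT is blocked, so σ = Eε = EαΔT.
|ΔT| = 85 K
σ = 200×10⁹ × 12×10⁻⁶ × 85 = 2.04×10⁸ Pa

σ = 204 MPa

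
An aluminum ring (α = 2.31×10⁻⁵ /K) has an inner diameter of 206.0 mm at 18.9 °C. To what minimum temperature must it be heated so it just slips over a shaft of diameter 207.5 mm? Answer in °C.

T = 334 °C

Required Δd = 207.5 − 206.0 = 1.5 mm
Δd = αd₀ΔT ⇒ ΔT = Δd/(αd₀) = 1.5 / (2.31×10⁻⁵ × 206.0) = 315.22 K
T_min = 18.9 + 315.22 = 334.12 °C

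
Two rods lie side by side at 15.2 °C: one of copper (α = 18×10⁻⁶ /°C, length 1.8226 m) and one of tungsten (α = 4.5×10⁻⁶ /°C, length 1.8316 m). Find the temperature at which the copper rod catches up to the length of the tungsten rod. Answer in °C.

L₁(1 + α₁ΔT) = L₂(1 + α₂ΔT) ⇒ ΔT = (L₂ − L₁)/(α₁L₁ − α₂L₂)
L₂ − L₁ = 1.8316 − 1.8226 = 9.00×10⁻³ m
α₁L₁ − α₂L₂ = 18×10⁻⁶×1.8226 − 4.5×10⁻⁶×1.8316 = 2.45646×10⁻⁵ m/K
ΔT = 9.00×10⁻³ / 2.45646×10⁻⁵ = 366.381 K
T = 15.2 + 366.381 = 381.581 °C

T = 381.6 °C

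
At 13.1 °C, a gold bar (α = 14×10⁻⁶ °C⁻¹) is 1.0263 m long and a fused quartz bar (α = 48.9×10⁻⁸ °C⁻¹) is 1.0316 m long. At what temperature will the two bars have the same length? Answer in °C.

L₁(1 + α₁ΔT) = L₂(1 + α₂ΔT) ⇒ ΔT = (L₂ − L₁)/(α₁L₁ − α₂L₂)
L₂ − L₁ = 1.0316 − 1.0263 = 5.30×10⁻³ m
α₁L₁ − α₂L₂ = 14×10⁻⁶×1.0263 − 48.9×10⁻⁸×1.0316 = 1.38637476×10⁻⁵ m/K
ΔT = 5.30×10⁻³ / 1.38637476×10⁻⁵ = 382.292 K
T = 13.1 + 382.292 = 395.392 °C

T = 395.4 °C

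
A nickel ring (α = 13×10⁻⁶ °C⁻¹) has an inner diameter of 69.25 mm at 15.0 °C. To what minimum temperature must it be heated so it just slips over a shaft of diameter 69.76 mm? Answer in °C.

T = 582 °C

Required Δd = 69.76 − 69.25 = 0.51 mm
Δd = αd₀ΔT ⇒ ΔT = Δd/(αd₀) = 0.51 / (13×10⁻⁶ × 69.25) = 566.51 K
T_min = 15.0 + 566.51 = 581.51 °C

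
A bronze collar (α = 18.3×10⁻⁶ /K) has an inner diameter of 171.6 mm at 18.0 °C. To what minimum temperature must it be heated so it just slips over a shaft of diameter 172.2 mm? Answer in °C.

Required Δd = 172.2 − 171.6 = 0.6 mm
Δd = αd₀ΔT ⇒ ΔT = Δd/(αd₀) = 0.6 / (18.3×10⁻⁶ × 171.6) = 191.07 K
T_min = 18.0 + 191.07 = 209.07 °C

T = 209 °C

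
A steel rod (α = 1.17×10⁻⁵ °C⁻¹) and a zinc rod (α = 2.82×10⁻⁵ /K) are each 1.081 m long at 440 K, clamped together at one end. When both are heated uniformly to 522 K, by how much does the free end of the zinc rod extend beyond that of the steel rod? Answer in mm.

1.46 mm

ΔT = 82 K
steel: ΔL = 1.17×10⁻⁵ × 1.081 m × 82 = 1.0371×10⁻³ m = 1.0371 mm
zinc: ΔL = 2.82×10⁻⁵ × 1.081 m × 82 = 2.4997×10⁻³ m = 2.4997 mm
difference = 2.4997 − 1.0371 = 1.4626 mm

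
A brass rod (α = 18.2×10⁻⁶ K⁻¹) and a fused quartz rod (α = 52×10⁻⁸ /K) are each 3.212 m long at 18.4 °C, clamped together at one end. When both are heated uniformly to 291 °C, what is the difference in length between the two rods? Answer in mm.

15.5 mm

ΔT = 272.6 K
brass: ΔL = 18.2×10⁻⁶ × 3.212 m × 272.6 = 1.5936×10⁻² m = 15.936 mm
fused quartz: ΔL = 52×10⁻⁸ × 3.212 m × 272.6 = 4.5531×10⁻⁴ m = 0.45531 mm
difference = 15.936 − 0.45531 = 15.48069 mm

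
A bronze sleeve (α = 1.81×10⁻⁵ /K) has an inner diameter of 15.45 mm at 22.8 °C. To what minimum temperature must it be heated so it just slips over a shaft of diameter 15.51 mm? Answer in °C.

Required Δd = 15.51 − 15.45 = 0.06 mm
Δd = αd₀ΔT ⇒ ΔT = Δd/(αd₀) = 0.06 / (1.81×10⁻⁵ × 15.45) = 214.56 K
T_min = 22.8 + 214.56 = 237.36 °C

T = 237 °C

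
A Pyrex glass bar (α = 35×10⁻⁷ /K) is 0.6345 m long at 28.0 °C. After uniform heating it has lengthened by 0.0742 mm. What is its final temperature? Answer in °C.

ΔL = αL₀ΔT ⇒ ΔT = ΔL / (αL₀)
ΔT = 0.0742×10⁻³ m / (35×10⁻⁷ × 0.6345 m) = 33.412 K
T = 28.0 + 33.412 = 61.412 °C

T = 61.4 °C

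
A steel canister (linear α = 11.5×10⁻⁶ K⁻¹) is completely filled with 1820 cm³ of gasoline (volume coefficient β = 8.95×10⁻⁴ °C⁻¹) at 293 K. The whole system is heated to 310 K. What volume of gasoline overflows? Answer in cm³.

The canister also expands: β_container ≈ 3α = 3.45×10⁻⁵ /K
Net overflow = V₀(β_liq − 3α_cont)ΔT
β − 3α = 8.95×10⁻⁴ − 3.45×10⁻⁵ = 8.605×10⁻⁴ /K; ΔT = 17 K
ΔV = 1820 × 8.605×10⁻⁴ × 17 = 26.6 cm³

26.6 cm³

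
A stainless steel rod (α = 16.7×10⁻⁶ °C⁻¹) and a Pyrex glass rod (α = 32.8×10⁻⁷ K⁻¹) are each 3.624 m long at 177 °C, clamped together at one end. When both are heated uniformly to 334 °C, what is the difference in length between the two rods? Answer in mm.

ΔT = 157 K
stainless steel: ΔL = 16.7×10⁻⁶ × 3.624 m × 157 = 9.5018×10⁻³ m = 9.5018 mm
Pyrex glass: ΔL = 32.8×10⁻⁷ × 3.624 m × 157 = 1.8662×10⁻³ m = 1.8662 mm
difference = 9.5018 − 1.8662 = 7.6356 mm

7.64 mm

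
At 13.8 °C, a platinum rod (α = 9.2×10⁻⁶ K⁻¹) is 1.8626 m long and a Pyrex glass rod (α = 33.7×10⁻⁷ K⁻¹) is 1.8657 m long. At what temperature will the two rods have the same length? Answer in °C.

T = 299.6 °C

Equal length when α₁L₁ΔT − α₂L₂ΔT = L₂ − L₁ = 3.10×10⁻³ m
α₁L₁ = 1.713592×10⁻⁵, α₂L₂ = 6.287409×10⁻⁶ → Δ(αL) = 1.0848511×10⁻⁵ m/K
ΔT = 3.10×10⁻³ / 1.0848511×10⁻⁵ = 285.754 K, so T = 13.8 + 285.754 = 299.554 °C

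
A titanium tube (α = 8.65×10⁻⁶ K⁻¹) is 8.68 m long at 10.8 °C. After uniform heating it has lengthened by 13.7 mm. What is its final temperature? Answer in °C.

ΔL = αL₀ΔT ⇒ ΔT = ΔL / (αL₀)
ΔT = 13.7×10⁻³ m / (8.65×10⁻⁶ × 8.68 m) = 182.47 K
T = 10.8 + 182.47 = 193.27 °C

T = 193 °C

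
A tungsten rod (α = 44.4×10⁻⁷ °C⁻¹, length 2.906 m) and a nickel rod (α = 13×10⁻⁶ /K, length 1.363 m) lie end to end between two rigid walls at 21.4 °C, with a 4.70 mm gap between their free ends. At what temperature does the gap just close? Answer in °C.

α₁L₁ = 1.290264×10⁻⁵ m/K, α₂L₂ = 1.7719×10⁻⁵ m/K → total 3.062164×10⁻⁵ m/K
ΔT = g/(α₁L₁+α₂L₂) = 4.70×10⁻³ / 3.062164×10⁻⁵ = 153.49 K
T = 21.4 + 153.49 = 174.89 °C

T = 175 °C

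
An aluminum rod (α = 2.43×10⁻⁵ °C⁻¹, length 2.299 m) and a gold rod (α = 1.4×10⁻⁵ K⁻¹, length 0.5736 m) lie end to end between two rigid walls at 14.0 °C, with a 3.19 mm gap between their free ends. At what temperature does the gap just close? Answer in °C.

Gap closes when ΔL₁ + ΔL₂ = 3.19 mm = 3.19×10⁻³ m
(α₁L₁ + α₂L₂)ΔT = g
α₁L₁ + α₂L₂ = 2.43×10⁻⁵×2.299 + 1.4×10⁻⁵×0.5736 = 6.38961×10⁻⁵ m/K
ΔT = 3.19×10⁻³ / 6.38961×10⁻⁵ = 49.925 K
T = 14.0 + 49.925 = 63.925 °C

T = 63.9 °C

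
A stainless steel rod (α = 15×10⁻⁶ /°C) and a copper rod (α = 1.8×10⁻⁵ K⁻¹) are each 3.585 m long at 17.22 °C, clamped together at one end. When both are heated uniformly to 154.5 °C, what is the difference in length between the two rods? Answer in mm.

1.48 mm

ΔT = 137.28 K
stainless steel: ΔL = 15×10⁻⁶ × 3.585 m × 137.28 = 7.3822×10⁻³ m = 7.3822 mm
copper: ΔL = 1.8×10⁻⁵ × 3.585 m × 137.28 = 8.8587×10⁻³ m = 8.8587 mm
difference = 8.8587 − 7.3822 = 1.4765 mm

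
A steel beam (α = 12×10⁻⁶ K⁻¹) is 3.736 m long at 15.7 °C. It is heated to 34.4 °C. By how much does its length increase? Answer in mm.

ΔL = 0.838 mm

|ΔT| = |34.4 − 15.7| = 18.7 K
ΔL = αL₀ΔT = (12×10⁻⁶)(3.736)(18.7) = 8.38×10⁻⁴ m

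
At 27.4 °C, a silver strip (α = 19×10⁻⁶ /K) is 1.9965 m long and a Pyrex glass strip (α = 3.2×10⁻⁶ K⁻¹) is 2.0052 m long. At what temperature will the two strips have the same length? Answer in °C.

T = 303.4 °C

L₁(1 + α₁ΔT) = L₂(1 + α₂ΔT) ⇒ ΔT = (L₂ − L₁)/(α₁L₁ − α₂L₂)
L₂ − L₁ = 2.0052 − 1.9965 = 8.70×10⁻³ m
α₁L₁ − α₂L₂ = 19×10⁻⁶×1.9965 − 3.2×10⁻⁶×2.0052 = 3.151686×10⁻⁵ m/K
ΔT = 8.70×10⁻³ / 3.151686×10⁻⁵ = 276.043 K
T = 27.4 + 276.043 = 303.443 °C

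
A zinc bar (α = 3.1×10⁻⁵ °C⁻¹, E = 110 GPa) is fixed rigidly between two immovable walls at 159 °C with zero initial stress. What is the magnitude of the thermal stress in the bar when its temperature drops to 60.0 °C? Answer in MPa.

Fully constrained: the free strain ε = αΔT is blocked, so σ = Eε = EαΔT.
|ΔT| = 99.0 K
σ = 110×10⁹ × 3.1×10⁻⁵ × 99.0 = 3.38×10⁸ Pa

σ = 338 MPa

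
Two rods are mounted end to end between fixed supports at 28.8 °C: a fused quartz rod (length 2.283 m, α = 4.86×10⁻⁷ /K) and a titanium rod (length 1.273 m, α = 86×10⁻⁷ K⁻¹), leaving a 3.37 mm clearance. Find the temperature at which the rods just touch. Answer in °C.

α₁L₁ = 1.109538×10⁻⁶ m/K, α₂L₂ = 1.09478×10⁻⁵ m/K → total 1.2057338×10⁻⁵ m/K
ΔT = g/(α₁L₁+α₂L₂) = 3.37×10⁻³ / 1.2057338×10⁻⁵ = 279.50 K
T = 28.8 + 279.50 = 308.30 °C

T = 308 °C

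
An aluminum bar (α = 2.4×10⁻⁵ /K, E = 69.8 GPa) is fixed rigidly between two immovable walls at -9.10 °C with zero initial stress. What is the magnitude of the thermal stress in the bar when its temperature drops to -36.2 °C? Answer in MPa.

σ = 45.4 MPa

Fully constrained: the free strain ε = αΔT is blocked, so σ = Eε = EαΔT.
|ΔT| = 27.10 K
σ = 69.8×10⁹ × 2.4×10⁻⁵ × 27.10 = 4.54×10⁷ Pa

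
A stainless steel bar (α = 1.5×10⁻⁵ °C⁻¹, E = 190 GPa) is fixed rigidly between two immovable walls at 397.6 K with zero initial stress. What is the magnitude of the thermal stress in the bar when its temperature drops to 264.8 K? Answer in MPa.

σ = 378 MPa

Fully constrained: the free strain ε = αΔT is blocked, so σ = Eε = EαΔT.
|ΔT| = 132.8 K
σ = 190×10⁹ × 1.5×10⁻⁵ × 132.8 = 3.78×10⁸ Pa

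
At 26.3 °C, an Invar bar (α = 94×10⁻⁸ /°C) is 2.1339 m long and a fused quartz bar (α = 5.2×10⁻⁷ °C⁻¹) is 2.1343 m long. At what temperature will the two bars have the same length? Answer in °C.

T = 472.7 °C

Equal length when α₁L₁ΔT − α₂L₂ΔT = L₂ − L₁ = 4.00×10⁻⁴ m
α₁L₁ = 2.005866×10⁻⁶, α₂L₂ = 1.109836×10⁻⁶ → Δ(αL) = 8.9603×10⁻⁷ m/K
ΔT = 4.00×10⁻⁴ / 8.9603×10⁻⁷ = 446.414 K, so T = 26.3 + 446.414 = 472.714 °C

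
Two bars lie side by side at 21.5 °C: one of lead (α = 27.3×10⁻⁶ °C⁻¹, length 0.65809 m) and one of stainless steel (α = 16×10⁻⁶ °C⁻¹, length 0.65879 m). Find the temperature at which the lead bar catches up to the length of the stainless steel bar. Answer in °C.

Equal length when α₁L₁ΔT − α₂L₂ΔT = L₂ − L₁ = 7.00×10⁻⁴ m
α₁L₁ = 1.7965857×10⁻⁵, α₂L₂ = 1.054064×10⁻⁵ → Δ(αL) = 7.425217×10⁻⁶ m/K
ΔT = 7.00×10⁻⁴ / 7.425217×10⁻⁶ = 94.273 K, so T = 21.5 + 94.273 = 115.773 °C

T = 115.8 °C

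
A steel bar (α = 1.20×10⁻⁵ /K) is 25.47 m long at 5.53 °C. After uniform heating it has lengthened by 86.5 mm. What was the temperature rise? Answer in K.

ΔL = αL₀ΔT ⇒ ΔT = ΔL / (αL₀)
ΔT = 86.5×10⁻³ m / (1.20×10⁻⁵ × 25.47 m) = 283.01 K

ΔT = 283 K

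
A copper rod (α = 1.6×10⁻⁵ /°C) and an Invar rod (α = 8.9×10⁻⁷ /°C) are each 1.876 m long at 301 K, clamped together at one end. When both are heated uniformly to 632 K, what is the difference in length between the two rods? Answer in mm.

ΔT = 331 K
copper: ΔL = 1.6×10⁻⁵ × 1.876 m × 331 = 9.9353×10⁻³ m = 9.9353 mm
Invar: ΔL = 8.9×10⁻⁷ × 1.876 m × 331 = 5.5265×10⁻⁴ m = 0.55265 mm
difference = 9.9353 − 0.55265 = 9.38265 mm

9.38 mm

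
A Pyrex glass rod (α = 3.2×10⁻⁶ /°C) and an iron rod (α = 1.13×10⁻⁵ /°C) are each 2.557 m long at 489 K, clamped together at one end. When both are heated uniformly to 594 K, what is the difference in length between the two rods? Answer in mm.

ΔT = 105 K
Pyrex glass: ΔL = 3.2×10⁻⁶ × 2.557 m × 105 = 8.5915×10⁻⁴ m = 0.85915 mm
iron: ΔL = 1.13×10⁻⁵ × 2.557 m × 105 = 3.0339×10⁻³ m = 3.0339 mm
difference = 3.0339 − 0.85915 = 2.17475 mm

2.17 mm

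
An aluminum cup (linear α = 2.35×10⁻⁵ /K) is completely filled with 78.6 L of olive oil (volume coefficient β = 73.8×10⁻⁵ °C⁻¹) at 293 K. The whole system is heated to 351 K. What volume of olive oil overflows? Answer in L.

3.04 L

The cup also expands: β_container ≈ 3α = 7.05×10⁻⁵ /K
Net overflow = V₀(β_liq − 3α_cont)ΔT
β − 3α = 7.38×10⁻⁴ − 7.05×10⁻⁵ = 6.675×10⁻⁴ /K; ΔT = 58 K
ΔV = 78.6 × 6.675×10⁻⁴ × 58 = 3.04 L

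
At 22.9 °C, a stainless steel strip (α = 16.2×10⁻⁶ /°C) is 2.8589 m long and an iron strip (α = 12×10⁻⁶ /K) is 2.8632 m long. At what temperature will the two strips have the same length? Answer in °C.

L₁(1 + α₁ΔT) = L₂(1 + α₂ΔT) ⇒ ΔT = (L₂ − L₁)/(α₁L₁ − α₂L₂)
L₂ − L₁ = 2.8632 − 2.8589 = 4.30×10⁻³ m
α₁L₁ − α₂L₂ = 16.2×10⁻⁶×2.8589 − 12×10⁻⁶×2.8632 = 1.195578×10⁻⁵ m/K
ΔT = 4.30×10⁻³ / 1.195578×10⁻⁵ = 359.659 K
T = 22.9 + 359.659 = 382.559 °C

T = 382.6 °C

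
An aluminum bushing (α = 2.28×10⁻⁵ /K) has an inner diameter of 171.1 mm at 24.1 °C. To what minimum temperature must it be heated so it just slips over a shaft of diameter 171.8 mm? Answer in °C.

T = 204 °C

Required Δd = 171.8 − 171.1 = 0.7 mm
Δd = αd₀ΔT ⇒ ΔT = Δd/(αd₀) = 0.7 / (2.28×10⁻⁵ × 171.1) = 179.44 K
T_min = 24.1 + 179.44 = 203.54 °C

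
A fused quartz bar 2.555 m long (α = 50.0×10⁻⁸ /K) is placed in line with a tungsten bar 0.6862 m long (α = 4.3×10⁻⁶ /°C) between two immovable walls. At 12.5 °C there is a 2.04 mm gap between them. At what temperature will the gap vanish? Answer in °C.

T = 495 °C

Gap closes when ΔL₁ + ΔL₂ = 2.04 mm = 2.04×10⁻³ m
(α₁L₁ + α₂L₂)ΔT = g
α₁L₁ + α₂L₂ = 50.0×10⁻⁸×2.555 + 4.3×10⁻⁶×0.6862 = 4.22816×10⁻⁶ m/K
ΔT = 2.04×10⁻³ / 4.22816×10⁻⁶ = 482.48 K
T = 12.5 + 482.48 = 494.98 °C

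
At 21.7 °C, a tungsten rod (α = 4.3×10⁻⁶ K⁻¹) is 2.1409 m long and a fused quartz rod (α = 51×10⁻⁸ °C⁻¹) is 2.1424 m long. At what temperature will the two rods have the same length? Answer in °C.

T = 206.6 °C

Equal length when α₁L₁ΔT − α₂L₂ΔT = L₂ − L₁ = 1.50×10⁻³ m
α₁L₁ = 9.20587×10⁻⁶, α₂L₂ = 1.092624×10⁻⁶ → Δ(αL) = 8.113246×10⁻⁶ m/K
ΔT = 1.50×10⁻³ / 8.113246×10⁻⁶ = 184.883 K, so T = 21.7 + 184.883 = 206.583 °C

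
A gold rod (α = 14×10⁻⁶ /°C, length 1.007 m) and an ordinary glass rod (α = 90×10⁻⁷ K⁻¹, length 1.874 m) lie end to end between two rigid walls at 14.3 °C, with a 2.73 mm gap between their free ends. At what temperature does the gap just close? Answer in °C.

α₁L₁ = 1.4098×10⁻⁵ m/K, α₂L₂ = 1.6866×10⁻⁵ m/K → total 3.0964×10⁻⁵ m/K
ΔT = g/(α₁L₁+α₂L₂) = 2.73×10⁻³ / 3.0964×10⁻⁵ = 88.17 K
T = 14.3 + 88.17 = 102.47 °C

T = 102 °C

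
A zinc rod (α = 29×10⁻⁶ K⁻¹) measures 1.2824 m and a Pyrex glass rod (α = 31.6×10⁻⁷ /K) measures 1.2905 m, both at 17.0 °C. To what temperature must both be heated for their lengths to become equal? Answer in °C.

Equal length when α₁L₁ΔT − α₂L₂ΔT = L₂ − L₁ = 8.10×10⁻³ m
α₁L₁ = 3.71896×10⁻⁵, α₂L₂ = 4.07798×10⁻⁶ → Δ(αL) = 3.311162×10⁻⁵ m/K
ΔT = 8.10×10⁻³ / 3.311162×10⁻⁵ = 244.627 K, so T = 17.0 + 244.627 = 261.627 °C

T = 261.6 °C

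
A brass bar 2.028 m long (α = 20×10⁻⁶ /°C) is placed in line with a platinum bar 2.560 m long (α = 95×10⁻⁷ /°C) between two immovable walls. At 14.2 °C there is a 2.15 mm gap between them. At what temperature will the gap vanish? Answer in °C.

T = 47.3 °C

Gap closes when ΔL₁ + ΔL₂ = 2.15 mm = 2.15×10⁻³ m
(α₁L₁ + α₂L₂)ΔT = g
α₁L₁ + α₂L₂ = 20×10⁻⁶×2.028 + 95×10⁻⁷×2.560 = 6.488×10⁻⁵ m/K
ΔT = 2.15×10⁻³ / 6.488×10⁻⁵ = 33.138 K
T = 14.2 + 33.138 = 47.338 °C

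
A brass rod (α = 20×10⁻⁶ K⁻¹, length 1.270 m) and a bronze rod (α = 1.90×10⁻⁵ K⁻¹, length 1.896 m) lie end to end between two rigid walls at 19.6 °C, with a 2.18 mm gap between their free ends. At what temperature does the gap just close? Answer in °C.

T = 55.1 °C

Gap closes when ΔL₁ + ΔL₂ = 2.18 mm = 2.18×10⁻³ m
(α₁L₁ + α₂L₂)ΔT = g
α₁L₁ + α₂L₂ = 20×10⁻⁶×1.270 + 1.90×10⁻⁵×1.896 = 6.1424×10⁻⁵ m/K
ΔT = 2.18×10⁻³ / 6.1424×10⁻⁵ = 35.491 K
T = 19.6 + 35.491 = 55.091 °C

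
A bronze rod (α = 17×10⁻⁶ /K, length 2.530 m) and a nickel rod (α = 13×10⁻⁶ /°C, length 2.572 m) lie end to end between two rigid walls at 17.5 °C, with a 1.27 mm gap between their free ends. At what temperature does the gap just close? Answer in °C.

Gap closes when ΔL₁ + ΔL₂ = 1.27 mm = 1.27×10⁻³ m
(α₁L₁ + α₂L₂)ΔT = g
α₁L₁ + α₂L₂ = 17×10⁻⁶×2.530 + 13×10⁻⁶×2.572 = 7.6446×10⁻⁵ m/K
ΔT = 1.27×10⁻³ / 7.6446×10⁻⁵ = 16.613 K
T = 17.5 + 16.613 = 34.113 °C

T = 34.1 °C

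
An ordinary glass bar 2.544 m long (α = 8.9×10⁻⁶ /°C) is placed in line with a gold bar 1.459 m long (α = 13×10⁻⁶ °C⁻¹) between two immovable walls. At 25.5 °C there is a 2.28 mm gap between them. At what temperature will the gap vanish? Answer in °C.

T = 80.3 °C

α₁L₁ = 2.26416×10⁻⁵ m/K, α₂L₂ = 1.8967×10⁻⁵ m/K → total 4.16086×10⁻⁵ m/K
ΔT = g/(α₁L₁+α₂L₂) = 2.28×10⁻³ / 4.16086×10⁻⁵ = 54.796 K
T = 25.5 + 54.796 = 80.296 °C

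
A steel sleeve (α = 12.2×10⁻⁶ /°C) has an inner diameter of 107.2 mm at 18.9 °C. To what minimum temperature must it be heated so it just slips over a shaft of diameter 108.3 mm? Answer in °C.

T = 860 °C

Required Δd = 108.3 − 107.2 = 1.1 mm
Δd = αd₀ΔT ⇒ ΔT = Δd/(αd₀) = 1.1 / (12.2×10⁻⁶ × 107.2) = 841.08 K
T_min = 18.9 + 841.08 = 859.98 °C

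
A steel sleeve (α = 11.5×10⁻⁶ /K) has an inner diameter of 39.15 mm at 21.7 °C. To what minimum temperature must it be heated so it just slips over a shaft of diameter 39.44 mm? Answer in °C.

T = 666 °C

Required Δd = 39.44 − 39.15 = 0.29 mm
Δd = αd₀ΔT ⇒ ΔT = Δd/(αd₀) = 0.29 / (11.5×10⁻⁶ × 39.15) = 644.12 K
T_min = 21.7 + 644.12 = 665.82 °C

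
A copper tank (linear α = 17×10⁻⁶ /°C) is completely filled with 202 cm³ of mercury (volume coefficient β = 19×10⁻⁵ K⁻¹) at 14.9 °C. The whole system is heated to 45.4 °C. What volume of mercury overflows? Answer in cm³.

The tank also expands: β_container ≈ 3α = 5.1×10⁻⁵ /K
Net overflow = V₀(β_liq − 3α_cont)ΔT
β − 3α = 1.90×10⁻⁴ − 5.1×10⁻⁵ = 1.39×10⁻⁴ /K; ΔT = 30.5 K
ΔV = 202 × 1.39×10⁻⁴ × 30.5 = 0.856 cm³

0.856 cm³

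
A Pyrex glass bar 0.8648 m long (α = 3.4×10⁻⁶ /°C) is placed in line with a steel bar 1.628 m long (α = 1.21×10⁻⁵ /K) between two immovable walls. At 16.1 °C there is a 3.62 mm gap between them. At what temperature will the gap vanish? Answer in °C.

Gap closes when ΔL₁ + ΔL₂ = 3.62 mm = 3.62×10⁻³ m
(α₁L₁ + α₂L₂)ΔT = g
α₁L₁ + α₂L₂ = 3.4×10⁻⁶×0.8648 + 1.21×10⁻⁵×1.628 = 2.263912×10⁻⁵ m/K
ΔT = 3.62×10⁻³ / 2.263912×10⁻⁵ = 159.90 K
T = 16.1 + 159.90 = 176.00 °C

T = 176 °C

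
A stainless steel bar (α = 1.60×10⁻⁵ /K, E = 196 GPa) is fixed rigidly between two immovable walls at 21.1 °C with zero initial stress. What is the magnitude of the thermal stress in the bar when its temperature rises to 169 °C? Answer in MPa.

Fully constrained: the free strain ε = αΔT is blocked, so σ = Eε = EαΔT.
|ΔT| = 147.9 K
σ = 196×10⁹ × 1.60×10⁻⁵ × 147.9 = 4.64×10⁸ Pa

σ = 464 MPa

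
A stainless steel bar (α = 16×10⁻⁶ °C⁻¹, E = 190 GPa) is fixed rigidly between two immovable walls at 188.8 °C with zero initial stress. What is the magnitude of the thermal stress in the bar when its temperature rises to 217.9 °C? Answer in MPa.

Fully constrained: the free strain ε = αΔT is blocked, so σ = Eε = EαΔT.
|ΔT| = 29.1 K
σ = 190×10⁹ × 16×10⁻⁶ × 29.1 = 8.85×10⁷ Pa

σ = 88.5 MPa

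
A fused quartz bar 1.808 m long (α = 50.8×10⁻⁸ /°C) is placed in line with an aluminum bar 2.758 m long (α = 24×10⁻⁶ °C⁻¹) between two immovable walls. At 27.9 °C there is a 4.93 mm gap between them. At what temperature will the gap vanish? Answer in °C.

T = 101 °C

Gap closes when ΔL₁ + ΔL₂ = 4.93 mm = 4.93×10⁻³ m
(α₁L₁ + α₂L₂)ΔT = g
α₁L₁ + α₂L₂ = 50.8×10⁻⁸×1.808 + 24×10⁻⁶×2.758 = 6.7110464×10⁻⁵ m/K
ΔT = 4.93×10⁻³ / 6.7110464×10⁻⁵ = 73.46 K
T = 27.9 + 73.46 = 101.36 °C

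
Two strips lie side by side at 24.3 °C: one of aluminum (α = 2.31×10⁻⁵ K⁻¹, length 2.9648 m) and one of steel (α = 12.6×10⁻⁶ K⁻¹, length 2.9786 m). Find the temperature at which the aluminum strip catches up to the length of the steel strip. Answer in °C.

Equal length when α₁L₁ΔT − α₂L₂ΔT = L₂ − L₁ = 1.38×10⁻² m
α₁L₁ = 6.848688×10⁻⁵, α₂L₂ = 3.753036×10⁻⁵ → Δ(αL) = 3.095652×10⁻⁵ m/K
ΔT = 1.38×10⁻² / 3.095652×10⁻⁵ = 445.787 K, so T = 24.3 + 445.787 = 470.087 °C

T = 470.1 °C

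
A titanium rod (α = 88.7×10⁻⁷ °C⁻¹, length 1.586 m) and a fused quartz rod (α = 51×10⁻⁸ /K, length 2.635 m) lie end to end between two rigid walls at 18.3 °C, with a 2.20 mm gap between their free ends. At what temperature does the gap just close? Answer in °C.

T = 161 °C

α₁L₁ = 1.406782×10⁻⁵ m/K, α₂L₂ = 1.34385×10⁻⁶ m/K → total 1.541167×10⁻⁵ m/K
ΔT = g/(α₁L₁+α₂L₂) = 2.20×10⁻³ / 1.541167×10⁻⁵ = 142.75 K
T = 18.3 + 142.75 = 161.05 °C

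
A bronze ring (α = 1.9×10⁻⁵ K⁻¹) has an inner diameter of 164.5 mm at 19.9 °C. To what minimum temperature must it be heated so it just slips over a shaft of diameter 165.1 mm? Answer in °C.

Required Δd = 165.1 − 164.5 = 0.6 mm
Δd = αd₀ΔT ⇒ ΔT = Δd/(αd₀) = 0.6 / (1.9×10⁻⁵ × 164.5) = 191.97 K
T_min = 19.9 + 191.97 = 211.87 °C

T = 212 °C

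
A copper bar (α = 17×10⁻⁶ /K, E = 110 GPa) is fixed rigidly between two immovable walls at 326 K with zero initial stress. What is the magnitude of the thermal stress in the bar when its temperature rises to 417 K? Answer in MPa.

σ = 170 MPa

Fully constrained: the free strain ε = αΔT is blocked, so σ = Eε = EαΔT.
|ΔT| = 91 K
σ = 110×10⁹ × 17×10⁻⁶ × 91 = 1.70×10⁸ Pa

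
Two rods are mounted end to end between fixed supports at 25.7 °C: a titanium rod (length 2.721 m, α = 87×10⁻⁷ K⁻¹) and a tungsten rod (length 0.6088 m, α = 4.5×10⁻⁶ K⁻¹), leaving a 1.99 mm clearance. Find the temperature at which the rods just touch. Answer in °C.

α₁L₁ = 2.36727×10⁻⁵ m/K, α₂L₂ = 2.7396×10⁻⁶ m/K → total 2.64123×10⁻⁵ m/K
ΔT = g/(α₁L₁+α₂L₂) = 1.99×10⁻³ / 2.64123×10⁻⁵ = 75.34 K
T = 25.7 + 75.34 = 101.04 °C

T = 101 °C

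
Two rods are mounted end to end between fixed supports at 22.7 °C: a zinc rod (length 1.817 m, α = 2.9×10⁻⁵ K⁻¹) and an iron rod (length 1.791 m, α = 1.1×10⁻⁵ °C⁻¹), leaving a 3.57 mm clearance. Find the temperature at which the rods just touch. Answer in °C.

Gap closes when ΔL₁ + ΔL₂ = 3.57 mm = 3.57×10⁻³ m
(α₁L₁ + α₂L₂)ΔT = g
α₁L₁ + α₂L₂ = 2.9×10⁻⁵×1.817 + 1.1×10⁻⁵×1.791 = 7.2394×10⁻⁵ m/K
ΔT = 3.57×10⁻³ / 7.2394×10⁻⁵ = 49.313 K
T = 22.7 + 49.313 = 72.013 °C

T = 72.0 °C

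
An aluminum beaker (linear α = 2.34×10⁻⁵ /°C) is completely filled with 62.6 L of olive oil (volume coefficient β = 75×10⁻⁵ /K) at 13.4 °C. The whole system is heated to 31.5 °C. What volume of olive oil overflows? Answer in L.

The beaker also expands: β_container ≈ 3α = 7.02×10⁻⁵ /K
Net overflow = V₀(β_liq − 3α_cont)ΔT
β − 3α = 7.50×10⁻⁴ − 7.02×10⁻⁵ = 6.798×10⁻⁴ /K; ΔT = 18.1 K
ΔV = 62.6 × 6.798×10⁻⁴ × 18.1 = 0.770 L

0.770 L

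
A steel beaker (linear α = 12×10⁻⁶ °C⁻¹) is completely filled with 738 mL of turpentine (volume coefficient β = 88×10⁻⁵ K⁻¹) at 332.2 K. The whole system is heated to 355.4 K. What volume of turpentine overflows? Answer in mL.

The beaker also expands: β_container ≈ 3α = 3.6×10⁻⁵ /K
Net overflow = V₀(β_liq − 3α_cont)ΔT
β − 3α = 8.80×10⁻⁴ − 3.6×10⁻⁵ = 8.44×10⁻⁴ /K; ΔT = 23.2 K
ΔV = 738 × 8.44×10⁻⁴ × 23.2 = 14.5 mL

14.5 mL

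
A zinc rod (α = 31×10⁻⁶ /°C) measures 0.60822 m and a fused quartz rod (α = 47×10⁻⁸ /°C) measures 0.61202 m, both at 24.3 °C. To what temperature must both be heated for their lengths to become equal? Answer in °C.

T = 229.0 °C

Equal length when α₁L₁ΔT − α₂L₂ΔT = L₂ − L₁ = 3.80×10⁻³ m
α₁L₁ = 1.885482×10⁻⁵, α₂L₂ = 2.876494×10⁻⁷ → Δ(αL) = 1.85671706×10⁻⁵ m/K
ΔT = 3.80×10⁻³ / 1.85671706×10⁻⁵ = 204.662 K, so T = 24.3 + 204.662 = 228.962 °C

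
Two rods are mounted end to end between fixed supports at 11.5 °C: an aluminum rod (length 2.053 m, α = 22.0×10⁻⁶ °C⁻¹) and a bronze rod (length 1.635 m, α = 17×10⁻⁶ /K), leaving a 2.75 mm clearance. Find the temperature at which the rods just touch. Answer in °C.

α₁L₁ = 4.5166×10⁻⁵ m/K, α₂L₂ = 2.7795×10⁻⁵ m/K → total 7.2961×10⁻⁵ m/K
ΔT = g/(α₁L₁+α₂L₂) = 2.75×10⁻³ / 7.2961×10⁻⁵ = 37.691 K
T = 11.5 + 37.691 = 49.191 °C

T = 49.2 °C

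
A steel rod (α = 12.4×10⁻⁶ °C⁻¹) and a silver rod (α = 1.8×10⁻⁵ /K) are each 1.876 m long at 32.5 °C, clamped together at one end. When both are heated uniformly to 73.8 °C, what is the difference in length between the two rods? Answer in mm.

0.434 mm

ΔT = 41.3 K
steel: ΔL = 12.4×10⁻⁶ × 1.876 m × 41.3 = 9.6074×10⁻⁴ m = 0.96074 mm
silver: ΔL = 1.8×10⁻⁵ × 1.876 m × 41.3 = 1.3946×10⁻³ m = 1.3946 mm
difference = 1.3946 − 0.96074 = 0.43386 mm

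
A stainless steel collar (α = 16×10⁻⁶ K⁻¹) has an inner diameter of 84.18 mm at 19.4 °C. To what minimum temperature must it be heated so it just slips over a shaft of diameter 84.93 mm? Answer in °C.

Required Δd = 84.93 − 84.18 = 0.75 mm
Δd = αd₀ΔT ⇒ ΔT = Δd/(αd₀) = 0.75 / (16×10⁻⁶ × 84.18) = 556.84 K
T_min = 19.4 + 556.84 = 576.24 °C

T = 576 °C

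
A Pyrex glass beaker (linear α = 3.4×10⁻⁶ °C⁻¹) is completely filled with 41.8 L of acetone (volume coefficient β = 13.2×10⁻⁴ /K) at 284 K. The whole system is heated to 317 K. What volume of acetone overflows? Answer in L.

1.81 L

The beaker also expands: β_container ≈ 3α = 1.02×10⁻⁵ /K
Net overflow = V₀(β_liq − 3α_cont)ΔT
β − 3α = 1.32×10⁻³ − 1.02×10⁻⁵ = 1.3098×10⁻³ /K; ΔT = 33 K
ΔV = 41.8 × 1.3098×10⁻³ × 33 = 1.81 L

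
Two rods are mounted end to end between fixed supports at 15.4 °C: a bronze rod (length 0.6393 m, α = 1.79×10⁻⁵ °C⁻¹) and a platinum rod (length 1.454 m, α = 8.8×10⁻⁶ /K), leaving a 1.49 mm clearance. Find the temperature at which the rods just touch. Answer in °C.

α₁L₁ = 1.144347×10⁻⁵ m/K, α₂L₂ = 1.27952×10⁻⁵ m/K → total 2.423867×10⁻⁵ m/K
ΔT = g/(α₁L₁+α₂L₂) = 1.49×10⁻³ / 2.423867×10⁻⁵ = 61.472 K
T = 15.4 + 61.472 = 76.872 °C

T = 76.9 °C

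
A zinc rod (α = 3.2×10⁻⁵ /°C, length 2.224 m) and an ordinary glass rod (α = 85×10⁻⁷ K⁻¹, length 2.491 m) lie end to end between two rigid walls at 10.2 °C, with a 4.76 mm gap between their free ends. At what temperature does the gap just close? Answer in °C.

Gap closes when ΔL₁ + ΔL₂ = 4.76 mm = 4.76×10⁻³ m
(α₁L₁ + α₂L₂)ΔT = g
α₁L₁ + α₂L₂ = 3.2×10⁻⁵×2.224 + 85×10⁻⁷×2.491 = 9.23415×10⁻⁵ m/K
ΔT = 4.76×10⁻³ / 9.23415×10⁻⁵ = 51.548 K
T = 10.2 + 51.548 = 61.748 °C

T = 61.7 °C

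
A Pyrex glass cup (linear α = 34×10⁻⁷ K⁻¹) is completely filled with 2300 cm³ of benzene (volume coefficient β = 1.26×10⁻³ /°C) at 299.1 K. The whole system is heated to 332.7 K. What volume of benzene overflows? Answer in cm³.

The cup also expands: β_container ≈ 3α = 1.02×10⁻⁵ /K
Net overflow = V₀(β_liq − 3α_cont)ΔT
β − 3α = 1.26×10⁻³ − 1.02×10⁻⁵ = 1.2498×10⁻³ /K; ΔT = 33.6 K
ΔV = 2300 × 1.2498×10⁻³ × 33.6 = 96.6 cm³

96.6 cm³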